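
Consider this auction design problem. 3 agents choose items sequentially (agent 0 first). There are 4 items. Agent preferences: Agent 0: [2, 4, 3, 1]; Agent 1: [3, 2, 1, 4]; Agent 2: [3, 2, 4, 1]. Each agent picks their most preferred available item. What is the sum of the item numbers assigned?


Step 1: Agent 0 picks item 2
Step 2: Agent 1 picks item 3
Step 3: Agent 2 picks item 4
Step 4: Sum = 2 + 3 + 4 = 9

9


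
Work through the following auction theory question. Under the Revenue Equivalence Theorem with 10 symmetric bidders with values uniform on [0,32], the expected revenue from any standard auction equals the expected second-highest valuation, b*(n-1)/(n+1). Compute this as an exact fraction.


Step 1: By Revenue Equivalence, expected revenue = b*(n-1)/(n+1)
Step 2: Substituting n = 10, b = 32
Step 3: Revenue = 32*(10-1)/(10+1) = 32*9/11
Step 4: Revenue = 288/11

288/11


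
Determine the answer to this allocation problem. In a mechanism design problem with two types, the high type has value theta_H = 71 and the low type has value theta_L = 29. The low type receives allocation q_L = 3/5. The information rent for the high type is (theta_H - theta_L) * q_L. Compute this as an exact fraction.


Step 1: theta_H - theta_L = 71 - 29 = 42
Step 2: Information rent = (theta_H - theta_L) * q_L
Step 3: = 42 * 3/5
Step 4: = 126/5

126/5


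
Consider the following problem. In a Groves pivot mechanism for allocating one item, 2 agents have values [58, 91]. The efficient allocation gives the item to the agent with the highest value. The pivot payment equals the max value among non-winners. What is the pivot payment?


Step 1: The efficient winner is agent 1 with value 91
Step 2: Other agents' values: [58]
Step 3: Pivot payment = max(others) = 58
Step 4: The winner pays 58

58


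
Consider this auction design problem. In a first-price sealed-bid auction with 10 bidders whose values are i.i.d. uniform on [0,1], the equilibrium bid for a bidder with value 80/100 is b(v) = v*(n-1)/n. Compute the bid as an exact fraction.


Step 1: The symmetric BNE bidding function is b(v) = v * (n-1) / n
Step 2: Substitute v = 4/5 and n = 10
Step 3: b = 4/5 * 9/10
Step 4: b = 18/25

18/25


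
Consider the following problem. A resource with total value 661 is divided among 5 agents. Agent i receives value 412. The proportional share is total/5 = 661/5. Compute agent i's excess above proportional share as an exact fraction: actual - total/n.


Step 1: Proportional share = 661/5
Step 2: Agent's actual allocation = 412
Step 3: Excess = 412 - 661/5 = 1399/5

1399/5


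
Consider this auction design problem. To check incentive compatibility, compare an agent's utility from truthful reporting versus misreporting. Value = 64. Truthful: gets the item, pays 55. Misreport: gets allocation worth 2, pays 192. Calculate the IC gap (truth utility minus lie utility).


Step 1: U(truth) = value - payment = 64 - 55 = 9
Step 2: U(lie) = allocation - payment = 2 - 192 = -190
Step 3: IC gap = 9 - (-190) = 199

199


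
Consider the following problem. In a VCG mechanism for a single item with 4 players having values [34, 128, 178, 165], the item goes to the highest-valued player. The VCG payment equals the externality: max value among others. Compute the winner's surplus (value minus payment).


Step 1: The winner is the agent with the highest value: agent 2 with value 178
Step 2: Values of other agents: [34, 128, 165]
Step 3: VCG payment = max of others' values = 165
Step 4: Surplus = 178 - 165 = 13

13


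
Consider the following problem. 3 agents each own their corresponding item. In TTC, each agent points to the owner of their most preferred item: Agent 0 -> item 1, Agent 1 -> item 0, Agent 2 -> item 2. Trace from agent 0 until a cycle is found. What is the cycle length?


Step 1: Trace the pointer graph from agent 0: 0 -> 1 -> 0
Step 2: A cycle is detected when we revisit agent 0
Step 3: The cycle is: 0 -> 1 -> 0
Step 4: Cycle length = 2

2


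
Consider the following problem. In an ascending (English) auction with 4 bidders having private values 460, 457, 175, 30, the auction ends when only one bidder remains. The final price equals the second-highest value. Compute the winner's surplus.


Step 1: Identify the highest value: 460
Step 2: Identify the second-highest value: 457
Step 3: The final price = second-highest value = 457
Step 4: Surplus = 460 - 457 = 3

3


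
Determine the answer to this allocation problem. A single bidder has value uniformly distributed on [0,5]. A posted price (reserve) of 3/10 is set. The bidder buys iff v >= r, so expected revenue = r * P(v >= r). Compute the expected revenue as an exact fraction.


Step 1: Posted price r = 3/10, value support [0,5]
Step 2: P(v >= r) = (5 - 3/10)/5 = 47/50
Step 3: Expected revenue = r * P(v >= r) = 3/10 * 47/50
Step 4: Revenue = 141/500

141/500


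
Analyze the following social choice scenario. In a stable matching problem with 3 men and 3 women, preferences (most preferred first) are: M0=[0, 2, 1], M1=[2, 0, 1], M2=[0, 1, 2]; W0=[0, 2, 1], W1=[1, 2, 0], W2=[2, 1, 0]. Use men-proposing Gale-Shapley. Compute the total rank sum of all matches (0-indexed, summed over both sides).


Step 1: Run Gale-Shapley (men propose, women hold best offer):
  M0 proposes to W0; she accepts
  M1 proposes to W2; she accepts
  M2 proposes to W0; rejected
  M2 proposes to W1; she accepts
Step 2: Final matching: W0-M0, W1-M2, W2-M1
Step 3: 0-indexed ranks (man's rank of his match, then woman's): 0 + 0 + 1 + 1 + 0 + 1
Step 4: Total rank sum = 3

3


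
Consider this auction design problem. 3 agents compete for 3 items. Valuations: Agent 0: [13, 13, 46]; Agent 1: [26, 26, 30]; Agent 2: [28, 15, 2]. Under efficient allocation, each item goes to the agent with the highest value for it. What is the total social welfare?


Step 1: For each item, find the maximum value among all agents.
Step 2: Item 0 -> Agent 2 (value 28)
Step 3: Item 1 -> Agent 1 (value 26)
Step 4: Item 2 -> Agent 0 (value 46)
Step 5: Total welfare = 28 + 26 + 46 = 100

100


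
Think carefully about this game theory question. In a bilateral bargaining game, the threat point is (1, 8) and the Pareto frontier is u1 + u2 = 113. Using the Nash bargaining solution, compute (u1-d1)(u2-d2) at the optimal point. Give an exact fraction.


Step 1: The Nash solution splits surplus symmetrically above the disagreement point
Step 2: u1 = (total + d1 - d2)/2 = (113 + 1 - 8)/2 = 53
Step 3: u2 = (total - d1 + d2)/2 = (113 - 1 + 8)/2 = 60
Step 4: Nash product = (53 - 1) * (60 - 8)
Step 5: = 52 * 52 = 2704

2704


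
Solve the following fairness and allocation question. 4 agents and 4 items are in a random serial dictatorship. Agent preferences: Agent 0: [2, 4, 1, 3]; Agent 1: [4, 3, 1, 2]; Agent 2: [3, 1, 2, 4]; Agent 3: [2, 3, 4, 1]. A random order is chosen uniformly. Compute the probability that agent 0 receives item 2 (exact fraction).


Step 1: Agent 0 wants item 2
Step 2: There are 24 possible orderings of agents
Step 3: In 12 orderings, agent 0 gets item 2
Step 4: Probability = 12/24 = 1/2

1/2


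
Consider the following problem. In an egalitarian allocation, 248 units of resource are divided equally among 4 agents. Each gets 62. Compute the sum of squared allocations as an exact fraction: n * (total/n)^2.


Step 1: Each agent's share = 248/4 = 62
Step 2: Square of each share = (62)^2 = 3844
Step 3: Sum of squares = 4 * 3844 = 15376

15376


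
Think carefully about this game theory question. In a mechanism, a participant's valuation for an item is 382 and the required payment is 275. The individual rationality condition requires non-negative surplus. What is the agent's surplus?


Step 1: Surplus = value - payment = 382 - 275 = 107
Step 2: IR is satisfied (surplus >= 0)

107


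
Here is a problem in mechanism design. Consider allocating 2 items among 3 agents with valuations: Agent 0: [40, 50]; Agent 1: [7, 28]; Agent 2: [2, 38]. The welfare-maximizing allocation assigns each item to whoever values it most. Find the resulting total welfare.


Step 1: For each item, find the maximum value among all agents.
Step 2: Item 0 -> Agent 0 (value 40)
Step 3: Item 1 -> Agent 0 (value 50)
Step 4: Total welfare = 40 + 50 = 90

90


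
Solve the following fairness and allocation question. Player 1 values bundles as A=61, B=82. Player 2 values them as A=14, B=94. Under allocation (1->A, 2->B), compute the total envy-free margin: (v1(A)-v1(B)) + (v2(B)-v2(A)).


Step 1: Player 1's margin = v1(A) - v1(B) = 61 - 82 = -21
Step 2: Player 2's margin = v2(B) - v2(A) = 94 - 14 = 80
Step 3: Total margin = -21 + 80 = 59

59


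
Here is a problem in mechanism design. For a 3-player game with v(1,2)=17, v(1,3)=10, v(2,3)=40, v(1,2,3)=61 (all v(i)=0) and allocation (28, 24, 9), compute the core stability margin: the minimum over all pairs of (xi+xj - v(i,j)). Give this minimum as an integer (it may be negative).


Step 1: Slack for coalition (1,2): x1+x2 - v12 = 52 - 17 = 35
Step 2: Slack for coalition (1,3): x1+x3 - v13 = 37 - 10 = 27
Step 3: Slack for coalition (2,3): x2+x3 - v23 = 33 - 40 = -7
Step 4: Minimum slack = min(35, 27, -7) = -7, attained by (2,3); coalition (2,3) can block (slack < 0), so the allocation is not in the core

-7


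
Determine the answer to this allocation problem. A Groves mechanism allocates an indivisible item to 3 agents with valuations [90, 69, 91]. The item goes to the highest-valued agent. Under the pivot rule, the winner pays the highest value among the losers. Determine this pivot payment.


Step 1: The efficient winner is agent 2 with value 91
Step 2: Other agents' values: [90, 69]
Step 3: Pivot payment = max(others) = 90
Step 4: The winner pays 90

90


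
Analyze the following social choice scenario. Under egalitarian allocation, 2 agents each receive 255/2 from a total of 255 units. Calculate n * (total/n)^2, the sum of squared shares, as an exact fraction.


Step 1: Each agent's share = 255/2
Step 2: Square of each share = (255/2)^2 = 65025/4
Step 3: Sum of squares = 2 * 65025/4 = 65025/2

65025/2


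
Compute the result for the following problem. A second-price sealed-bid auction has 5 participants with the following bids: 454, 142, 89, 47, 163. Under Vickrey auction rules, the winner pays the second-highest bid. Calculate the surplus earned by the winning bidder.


Step 1: Sort bids in descending order: 454, 163, 142, 89, 47
Step 2: The winning bid is the highest: 454
Step 3: The payment equals the second-highest bid: 163
Step 4: Surplus = winner's bid - payment = 454 - 163 = 291

291


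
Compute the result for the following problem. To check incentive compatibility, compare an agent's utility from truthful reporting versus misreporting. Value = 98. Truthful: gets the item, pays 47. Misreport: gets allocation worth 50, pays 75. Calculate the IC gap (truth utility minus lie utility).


Step 1: U(truth) = value - payment = 98 - 47 = 51
Step 2: U(lie) = allocation - payment = 50 - 75 = -25
Step 3: IC gap = 51 - (-25) = 76

76


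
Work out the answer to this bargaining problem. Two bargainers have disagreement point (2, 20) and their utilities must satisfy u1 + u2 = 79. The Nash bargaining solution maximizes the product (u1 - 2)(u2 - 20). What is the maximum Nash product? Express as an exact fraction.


Step 1: The Nash solution splits surplus symmetrically above the disagreement point
Step 2: u1 = (total + d1 - d2)/2 = (79 + 2 - 20)/2 = 61/2
Step 3: u2 = (total - d1 + d2)/2 = (79 - 2 + 20)/2 = 97/2
Step 4: Nash product = (61/2 - 2) * (97/2 - 20)
Step 5: = 57/2 * 57/2 = 3249/4

3249/4


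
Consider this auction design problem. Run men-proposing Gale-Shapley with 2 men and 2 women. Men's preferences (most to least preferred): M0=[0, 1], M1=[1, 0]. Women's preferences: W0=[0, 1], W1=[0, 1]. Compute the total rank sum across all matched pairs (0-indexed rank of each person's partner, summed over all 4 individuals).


Step 1: Run Gale-Shapley (men propose, women hold best offer):
  M0 proposes to W0; she accepts
  M1 proposes to W1; she accepts
Step 2: Final matching: W0-M0, W1-M1
Step 3: 0-indexed ranks (man's rank of his match, then woman's): 0 + 0 + 0 + 1
Step 4: Total rank sum = 1

1


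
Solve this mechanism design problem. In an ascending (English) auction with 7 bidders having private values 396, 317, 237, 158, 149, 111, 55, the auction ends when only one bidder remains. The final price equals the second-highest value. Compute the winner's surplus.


Step 1: Identify the highest value: 396
Step 2: Identify the second-highest value: 317
Step 3: The final price = second-highest value = 317
Step 4: Surplus = 396 - 317 = 79

79


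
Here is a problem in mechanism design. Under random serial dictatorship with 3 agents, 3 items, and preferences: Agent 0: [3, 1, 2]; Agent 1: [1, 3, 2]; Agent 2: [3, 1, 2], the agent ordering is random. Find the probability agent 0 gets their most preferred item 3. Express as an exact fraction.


Step 1: Agent 0 wants item 3
Step 2: There are 6 possible orderings of agents
Step 3: In 3 orderings, agent 0 gets item 3
Step 4: Probability = 3/6 = 1/2

1/2


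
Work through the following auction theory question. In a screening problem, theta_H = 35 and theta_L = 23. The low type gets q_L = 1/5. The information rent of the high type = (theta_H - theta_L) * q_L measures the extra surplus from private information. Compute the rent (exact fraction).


Step 1: theta_H - theta_L = 35 - 23 = 12
Step 2: Information rent = (theta_H - theta_L) * q_L
Step 3: = 12 * 1/5
Step 4: = 12/5

12/5


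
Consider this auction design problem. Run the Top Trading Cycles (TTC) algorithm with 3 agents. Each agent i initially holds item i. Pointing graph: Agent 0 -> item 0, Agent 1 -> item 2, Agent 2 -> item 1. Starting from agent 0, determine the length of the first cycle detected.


Step 1: Trace the pointer graph from agent 0: 0 -> 0
Step 2: A cycle is detected when we revisit agent 0
Step 3: The cycle is: 0 -> 0
Step 4: Cycle length = 1

1


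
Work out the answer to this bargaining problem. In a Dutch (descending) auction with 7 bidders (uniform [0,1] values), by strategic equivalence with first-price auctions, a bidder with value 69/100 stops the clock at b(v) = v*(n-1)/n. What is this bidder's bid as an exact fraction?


Step 1: Dutch auctions are strategically equivalent to first-price auctions
Step 2: The equilibrium bid is b(v) = v*(n-1)/n
Step 3: b = 69/100 * 6/7
Step 4: b = 207/350

207/350


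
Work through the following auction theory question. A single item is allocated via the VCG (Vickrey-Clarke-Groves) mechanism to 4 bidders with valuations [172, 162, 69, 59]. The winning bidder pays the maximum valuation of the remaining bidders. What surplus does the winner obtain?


Step 1: The winner is the agent with the highest value: agent 0 with value 172
Step 2: Values of other agents: [162, 69, 59]
Step 3: VCG payment = max of others' values = 162
Step 4: Surplus = 172 - 162 = 10

10


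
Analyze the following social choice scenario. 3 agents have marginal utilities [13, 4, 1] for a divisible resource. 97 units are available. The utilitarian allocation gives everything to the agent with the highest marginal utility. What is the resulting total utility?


Step 1: The marginal utilities are [13, 4, 1]
Step 2: The highest marginal utility is 13
Step 3: All 97 units go to that agent
Step 4: Total utility = 13 * 97 = 1261

1261


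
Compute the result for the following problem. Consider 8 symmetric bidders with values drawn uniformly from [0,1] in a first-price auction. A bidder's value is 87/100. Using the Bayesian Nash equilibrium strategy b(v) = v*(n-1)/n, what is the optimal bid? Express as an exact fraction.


Step 1: The symmetric BNE bidding function is b(v) = v * (n-1) / n
Step 2: Substitute v = 87/100 and n = 8
Step 3: b = 87/100 * 7/8
Step 4: b = 609/800

609/800


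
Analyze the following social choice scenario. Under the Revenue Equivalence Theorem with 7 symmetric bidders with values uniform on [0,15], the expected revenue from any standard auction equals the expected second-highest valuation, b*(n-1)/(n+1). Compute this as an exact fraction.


Step 1: By Revenue Equivalence, expected revenue = b*(n-1)/(n+1)
Step 2: Substituting n = 7, b = 15
Step 3: Revenue = 15*(7-1)/(7+1) = 15*6/8
Step 4: Revenue = 90/8 = 45/4

45/4


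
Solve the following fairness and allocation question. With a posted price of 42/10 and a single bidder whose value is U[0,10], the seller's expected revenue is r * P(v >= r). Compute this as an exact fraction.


Step 1: Posted price r = 21/5, value support [0,10]
Step 2: P(v >= r) = (10 - 21/5)/10 = 29/50
Step 3: Expected revenue = r * P(v >= r) = 21/5 * 29/50
Step 4: Revenue = 609/250

609/250


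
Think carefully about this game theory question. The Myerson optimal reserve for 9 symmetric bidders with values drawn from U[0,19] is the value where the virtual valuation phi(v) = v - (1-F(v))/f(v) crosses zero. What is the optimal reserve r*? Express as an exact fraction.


Step 1: For U[0,19], F(v) = v/19 and f(v) = 1/19
Step 2: phi(v) = v - (1 - v/19)/(1/19) = v - (19 - v) = 2v - 19
Step 3: Set phi(r*) = 0: 2r* - 19 = 0
Step 4: r* = 19/2 (the number of bidders n = 9 does not enter)

19/2


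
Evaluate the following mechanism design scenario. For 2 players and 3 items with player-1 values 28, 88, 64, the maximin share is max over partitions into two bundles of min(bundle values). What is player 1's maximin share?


Step 1: Item values = 28, 88, 64
Step 2: Enumerate all 2-bundle partitions and take the smaller bundle:
  Partition 1: {28} vs {88,64} -> bundles 28, 152; min = 28
  Partition 2: {88} vs {28,64} -> bundles 88, 92; min = 88
  Partition 3: {64} vs {28,88} -> bundles 64, 116; min = 64
Step 3: MMS = max(28, 88, 64) = 88

88


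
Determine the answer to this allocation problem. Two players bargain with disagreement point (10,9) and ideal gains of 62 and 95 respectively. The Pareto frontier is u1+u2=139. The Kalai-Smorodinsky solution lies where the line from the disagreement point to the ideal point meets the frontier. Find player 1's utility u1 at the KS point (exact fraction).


Step 1: At the KS point, (u1-d1)/r1 = (u2-d2)/r2 = t and u1+u2 = 139
Step 2: u1 = d1 + r1*t and u2 = d2 + r2*t, so (d1 + r1*t) + (d2 + r2*t) = 139
Step 3: t = (139 - 10 - 9)/(62 + 95) = 120/157
Step 4: u1 = d1 + r1*t = 10 + 62 * 120/157 = 9010/157
Step 5: (Check: u2 = d2 + r2*t = 12813/157; u1+u2 = 9010/157 + 12813/157 = 139, on the frontier.)

9010/157


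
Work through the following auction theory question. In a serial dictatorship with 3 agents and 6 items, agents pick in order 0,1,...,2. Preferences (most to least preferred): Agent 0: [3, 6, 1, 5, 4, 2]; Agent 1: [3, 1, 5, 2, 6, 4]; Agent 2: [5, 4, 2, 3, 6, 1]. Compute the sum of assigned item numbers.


Step 1: Agent 0 picks item 3
Step 2: Agent 1 picks item 1
Step 3: Agent 2 picks item 5
Step 4: Sum = 3 + 1 + 5 = 9

9


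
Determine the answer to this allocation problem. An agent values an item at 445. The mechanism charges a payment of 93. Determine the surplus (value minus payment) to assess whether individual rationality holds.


Step 1: Surplus = value - payment = 445 - 93 = 352
Step 2: IR is satisfied (surplus >= 0)

352


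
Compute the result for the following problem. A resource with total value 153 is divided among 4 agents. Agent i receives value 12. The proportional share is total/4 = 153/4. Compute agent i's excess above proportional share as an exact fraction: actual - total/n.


Step 1: Proportional share = 153/4
Step 2: Agent's actual allocation = 12
Step 3: Excess = 12 - 153/4 = -105/4

-105/4


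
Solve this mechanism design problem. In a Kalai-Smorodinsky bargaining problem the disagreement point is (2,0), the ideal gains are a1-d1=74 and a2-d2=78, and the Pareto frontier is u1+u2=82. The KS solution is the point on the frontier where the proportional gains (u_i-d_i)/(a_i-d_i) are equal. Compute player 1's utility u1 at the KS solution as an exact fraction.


Step 1: At the KS point, (u1-d1)/r1 = (u2-d2)/r2 = t and u1+u2 = 82
Step 2: u1 = d1 + r1*t and u2 = d2 + r2*t, so (d1 + r1*t) + (d2 + r2*t) = 82
Step 3: t = (82 - 2 - 0)/(74 + 78) = 80/152 = 10/19
Step 4: u1 = d1 + r1*t = 2 + 74 * 10/19 = 778/19
Step 5: (Check: u2 = d2 + r2*t = 780/19; u1+u2 = 778/19 + 780/19 = 82, on the frontier.)

778/19


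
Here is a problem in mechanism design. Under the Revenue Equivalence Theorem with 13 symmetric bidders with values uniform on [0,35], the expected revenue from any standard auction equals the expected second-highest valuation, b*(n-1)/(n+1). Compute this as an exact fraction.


Step 1: By Revenue Equivalence, expected revenue = b*(n-1)/(n+1)
Step 2: Substituting n = 13, b = 35
Step 3: Revenue = 35*(13-1)/(13+1) = 35*12/14
Step 4: Revenue = 420/14 = 30

30


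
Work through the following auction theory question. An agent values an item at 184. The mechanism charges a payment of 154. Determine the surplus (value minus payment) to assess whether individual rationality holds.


Step 1: Surplus = value - payment = 184 - 154 = 30
Step 2: IR is satisfied (surplus >= 0)

30


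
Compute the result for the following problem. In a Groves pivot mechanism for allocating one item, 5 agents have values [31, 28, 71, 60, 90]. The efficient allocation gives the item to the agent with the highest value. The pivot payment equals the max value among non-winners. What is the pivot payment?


Step 1: The efficient winner is agent 4 with value 90
Step 2: Other agents' values: [31, 28, 71, 60]
Step 3: Pivot payment = max(others) = 71
Step 4: The winner pays 71

71


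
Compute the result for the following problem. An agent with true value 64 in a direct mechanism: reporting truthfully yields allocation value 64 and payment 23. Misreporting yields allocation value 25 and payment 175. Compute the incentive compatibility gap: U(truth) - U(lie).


Step 1: U(truth) = value - payment = 64 - 23 = 41
Step 2: U(lie) = allocation - payment = 25 - 175 = -150
Step 3: IC gap = 41 - (-150) = 191

191


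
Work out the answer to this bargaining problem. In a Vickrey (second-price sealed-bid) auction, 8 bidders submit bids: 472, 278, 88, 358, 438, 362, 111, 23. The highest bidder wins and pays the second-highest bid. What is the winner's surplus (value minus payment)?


Step 1: Sort bids in descending order: 472, 438, 362, 358, 278, 111, 88, 23
Step 2: The winning bid is the highest: 472
Step 3: The payment equals the second-highest bid: 438
Step 4: Surplus = winner's bid - payment = 472 - 438 = 34

34


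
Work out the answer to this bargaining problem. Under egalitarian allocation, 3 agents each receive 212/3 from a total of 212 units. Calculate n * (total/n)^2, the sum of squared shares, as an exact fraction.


Step 1: Each agent's share = 212/3
Step 2: Square of each share = (212/3)^2 = 44944/9
Step 3: Sum of squares = 3 * 44944/9 = 44944/3

44944/3


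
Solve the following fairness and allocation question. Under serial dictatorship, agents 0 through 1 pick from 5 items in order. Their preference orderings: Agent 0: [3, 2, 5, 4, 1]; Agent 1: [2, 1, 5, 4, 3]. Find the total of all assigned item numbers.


Step 1: Agent 0 picks item 3
Step 2: Agent 1 picks item 2
Step 3: Sum = 3 + 2 = 5

5


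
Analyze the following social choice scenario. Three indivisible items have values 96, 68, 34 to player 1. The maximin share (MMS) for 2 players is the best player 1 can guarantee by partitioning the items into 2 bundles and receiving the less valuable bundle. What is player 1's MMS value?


Step 1: Item values = 96, 68, 34
Step 2: Enumerate all 2-bundle partitions and take the smaller bundle:
  Partition 1: {96} vs {68,34} -> bundles 96, 102; min = 96
  Partition 2: {68} vs {96,34} -> bundles 68, 130; min = 68
  Partition 3: {34} vs {96,68} -> bundles 34, 164; min = 34
Step 3: MMS = max(96, 68, 34) = 96

96


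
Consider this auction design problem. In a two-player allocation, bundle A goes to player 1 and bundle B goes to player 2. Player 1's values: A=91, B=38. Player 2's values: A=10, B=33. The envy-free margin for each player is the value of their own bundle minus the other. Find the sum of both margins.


Step 1: Player 1's margin = v1(A) - v1(B) = 91 - 38 = 53
Step 2: Player 2's margin = v2(B) - v2(A) = 33 - 10 = 23
Step 3: Total margin = 53 + 23 = 76

76


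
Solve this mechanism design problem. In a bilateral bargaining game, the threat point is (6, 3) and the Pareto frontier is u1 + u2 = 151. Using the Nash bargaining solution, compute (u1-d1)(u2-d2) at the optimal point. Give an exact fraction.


Step 1: The Nash solution splits surplus symmetrically above the disagreement point
Step 2: u1 = (total + d1 - d2)/2 = (151 + 6 - 3)/2 = 77
Step 3: u2 = (total - d1 + d2)/2 = (151 - 6 + 3)/2 = 74
Step 4: Nash product = (77 - 6) * (74 - 3)
Step 5: = 71 * 71 = 5041

5041


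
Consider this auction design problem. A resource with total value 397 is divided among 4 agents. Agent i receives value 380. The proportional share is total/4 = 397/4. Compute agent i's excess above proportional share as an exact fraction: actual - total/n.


Step 1: Proportional share = 397/4
Step 2: Agent's actual allocation = 380
Step 3: Excess = 380 - 397/4 = 1123/4

1123/4


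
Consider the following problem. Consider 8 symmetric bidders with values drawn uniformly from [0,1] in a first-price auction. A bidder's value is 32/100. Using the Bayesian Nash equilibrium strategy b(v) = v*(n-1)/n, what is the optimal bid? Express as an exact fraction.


Step 1: The symmetric BNE bidding function is b(v) = v * (n-1) / n
Step 2: Substitute v = 8/25 and n = 8
Step 3: b = 8/25 * 7/8
Step 4: b = 7/25

7/25


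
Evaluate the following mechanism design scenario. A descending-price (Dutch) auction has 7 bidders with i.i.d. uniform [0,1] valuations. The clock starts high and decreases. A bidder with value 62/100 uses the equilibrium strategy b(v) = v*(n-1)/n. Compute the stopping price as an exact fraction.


Step 1: Dutch auctions are strategically equivalent to first-price auctions
Step 2: The equilibrium bid is b(v) = v*(n-1)/n
Step 3: b = 31/50 * 6/7
Step 4: b = 93/175

93/175


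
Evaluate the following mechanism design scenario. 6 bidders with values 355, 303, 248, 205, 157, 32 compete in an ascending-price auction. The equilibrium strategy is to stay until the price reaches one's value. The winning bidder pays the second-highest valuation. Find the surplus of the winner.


Step 1: Identify the highest value: 355
Step 2: Identify the second-highest value: 303
Step 3: The final price = second-highest value = 303
Step 4: Surplus = 355 - 303 = 52

52


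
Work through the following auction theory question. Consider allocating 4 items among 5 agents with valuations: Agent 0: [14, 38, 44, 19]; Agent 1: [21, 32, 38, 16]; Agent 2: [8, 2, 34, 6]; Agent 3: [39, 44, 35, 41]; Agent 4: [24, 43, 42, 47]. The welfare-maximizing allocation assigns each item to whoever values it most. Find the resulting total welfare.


Step 1: For each item, find the maximum value among all agents.
Step 2: Item 0 -> Agent 3 (value 39)
Step 3: Item 1 -> Agent 3 (value 44)
Step 4: Item 2 -> Agent 0 (value 44)
Step 5: Item 3 -> Agent 4 (value 47)
Step 6: Total welfare = 39 + 44 + 44 + 47 = 174

174


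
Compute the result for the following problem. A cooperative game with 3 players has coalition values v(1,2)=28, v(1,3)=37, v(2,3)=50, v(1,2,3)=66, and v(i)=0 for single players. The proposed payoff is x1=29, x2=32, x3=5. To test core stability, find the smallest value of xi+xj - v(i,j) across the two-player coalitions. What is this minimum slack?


Step 1: Slack for coalition (1,2): x1+x2 - v12 = 61 - 28 = 33
Step 2: Slack for coalition (1,3): x1+x3 - v13 = 34 - 37 = -3
Step 3: Slack for coalition (2,3): x2+x3 - v23 = 37 - 50 = -13
Step 4: Minimum slack = min(33, -3, -13) = -13, attained by (2,3); coalition (2,3) can block (slack < 0), so the allocation is not in the core

-13


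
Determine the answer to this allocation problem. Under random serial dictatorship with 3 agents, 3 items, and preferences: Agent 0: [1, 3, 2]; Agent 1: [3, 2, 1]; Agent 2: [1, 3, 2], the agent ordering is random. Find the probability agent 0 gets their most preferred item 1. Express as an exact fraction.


Step 1: Agent 0 wants item 1
Step 2: There are 6 possible orderings of agents
Step 3: In 3 orderings, agent 0 gets item 1
Step 4: Probability = 3/6 = 1/2

1/2


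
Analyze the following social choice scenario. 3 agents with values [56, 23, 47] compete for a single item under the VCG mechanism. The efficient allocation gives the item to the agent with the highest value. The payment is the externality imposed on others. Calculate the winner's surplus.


Step 1: The winner is the agent with the highest value: agent 0 with value 56
Step 2: Values of other agents: [23, 47]
Step 3: VCG payment = max of others' values = 47
Step 4: Surplus = 56 - 47 = 9

9


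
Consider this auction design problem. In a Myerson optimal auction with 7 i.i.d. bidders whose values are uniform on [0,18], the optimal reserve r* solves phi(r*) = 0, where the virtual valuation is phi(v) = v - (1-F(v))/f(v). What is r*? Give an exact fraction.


Step 1: For U[0,18], F(v) = v/18 and f(v) = 1/18
Step 2: phi(v) = v - (1 - v/18)/(1/18) = v - (18 - v) = 2v - 18
Step 3: Set phi(r*) = 0: 2r* - 18 = 0
Step 4: r* = 18/2 = 9 (the number of bidders n = 7 does not enter)

9


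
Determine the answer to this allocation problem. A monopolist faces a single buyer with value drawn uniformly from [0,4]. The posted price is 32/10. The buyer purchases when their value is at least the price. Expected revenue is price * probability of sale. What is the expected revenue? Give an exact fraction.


Step 1: Posted price r = 16/5, value support [0,4]
Step 2: P(v >= r) = (4 - 16/5)/4 = 1/5
Step 3: Expected revenue = r * P(v >= r) = 16/5 * 1/5
Step 4: Revenue = 16/25

16/25


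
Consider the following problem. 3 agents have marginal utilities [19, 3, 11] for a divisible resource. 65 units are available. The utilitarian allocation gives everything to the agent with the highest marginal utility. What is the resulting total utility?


Step 1: The marginal utilities are [19, 3, 11]
Step 2: The highest marginal utility is 19
Step 3: All 65 units go to that agent
Step 4: Total utility = 19 * 65 = 1235

1235


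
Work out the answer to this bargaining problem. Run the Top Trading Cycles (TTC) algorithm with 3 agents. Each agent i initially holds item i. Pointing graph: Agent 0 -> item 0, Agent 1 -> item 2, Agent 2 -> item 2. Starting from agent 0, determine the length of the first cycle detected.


Step 1: Trace the pointer graph from agent 0: 0 -> 0
Step 2: A cycle is detected when we revisit agent 0
Step 3: The cycle is: 0 -> 0
Step 4: Cycle length = 1

1


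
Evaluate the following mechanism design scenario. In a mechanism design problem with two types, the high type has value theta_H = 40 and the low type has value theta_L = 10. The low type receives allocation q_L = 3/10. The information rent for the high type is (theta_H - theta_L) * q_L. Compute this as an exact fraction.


Step 1: theta_H - theta_L = 40 - 10 = 30
Step 2: Information rent = (theta_H - theta_L) * q_L
Step 3: = 30 * 3/10
Step 4: = 9

9


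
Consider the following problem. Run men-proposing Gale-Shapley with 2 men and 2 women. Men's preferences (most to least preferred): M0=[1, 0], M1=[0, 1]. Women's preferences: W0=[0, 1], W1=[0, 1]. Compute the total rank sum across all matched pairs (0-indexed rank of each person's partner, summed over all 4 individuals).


Step 1: Run Gale-Shapley (men propose, women hold best offer):
  M0 proposes to W1; she accepts
  M1 proposes to W0; she accepts
Step 2: Final matching: W0-M1, W1-M0
Step 3: 0-indexed ranks (man's rank of his match, then woman's): 0 + 1 + 0 + 0
Step 4: Total rank sum = 1

1


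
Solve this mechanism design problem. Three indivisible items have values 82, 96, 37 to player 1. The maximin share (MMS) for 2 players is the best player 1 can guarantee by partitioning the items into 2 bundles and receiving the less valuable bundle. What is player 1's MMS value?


Step 1: Item values = 82, 96, 37
Step 2: Enumerate all 2-bundle partitions and take the smaller bundle:
  Partition 1: {82} vs {96,37} -> bundles 82, 133; min = 82
  Partition 2: {96} vs {82,37} -> bundles 96, 119; min = 96
  Partition 3: {37} vs {82,96} -> bundles 37, 178; min = 37
Step 3: MMS = max(82, 96, 37) = 96

96


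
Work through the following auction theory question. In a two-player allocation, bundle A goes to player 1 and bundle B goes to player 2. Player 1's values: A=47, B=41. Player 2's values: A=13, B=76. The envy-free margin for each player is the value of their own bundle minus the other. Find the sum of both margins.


Step 1: Player 1's margin = v1(A) - v1(B) = 47 - 41 = 6
Step 2: Player 2's margin = v2(B) - v2(A) = 76 - 13 = 63
Step 3: Total margin = 6 + 63 = 69

69


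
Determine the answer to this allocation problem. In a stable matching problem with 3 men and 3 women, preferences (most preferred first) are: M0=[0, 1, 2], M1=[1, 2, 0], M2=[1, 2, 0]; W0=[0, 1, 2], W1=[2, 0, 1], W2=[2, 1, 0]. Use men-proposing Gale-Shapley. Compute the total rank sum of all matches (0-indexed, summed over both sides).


Step 1: Run Gale-Shapley (men propose, women hold best offer):
  M0 proposes to W0; she accepts
  M1 proposes to W1; she accepts
  M2 proposes to W1; she switches from M1
  M1 proposes to W2; she accepts
Step 2: Final matching: W0-M0, W1-M2, W2-M1
Step 3: 0-indexed ranks (man's rank of his match, then woman's): 0 + 0 + 0 + 0 + 1 + 1
Step 4: Total rank sum = 2

2


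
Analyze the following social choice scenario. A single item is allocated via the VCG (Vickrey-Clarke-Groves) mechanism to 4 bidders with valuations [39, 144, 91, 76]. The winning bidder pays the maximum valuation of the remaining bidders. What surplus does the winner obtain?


Step 1: The winner is the agent with the highest value: agent 1 with value 144
Step 2: Values of other agents: [39, 91, 76]
Step 3: VCG payment = max of others' values = 91
Step 4: Surplus = 144 - 91 = 53

53


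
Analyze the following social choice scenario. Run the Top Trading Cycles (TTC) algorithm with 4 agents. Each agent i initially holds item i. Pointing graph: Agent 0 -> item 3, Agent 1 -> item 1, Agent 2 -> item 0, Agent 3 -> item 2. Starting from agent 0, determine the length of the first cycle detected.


Step 1: Trace the pointer graph from agent 0: 0 -> 3 -> 2 -> 0
Step 2: A cycle is detected when we revisit agent 0
Step 3: The cycle is: 0 -> 3 -> 2 -> 0
Step 4: Cycle length = 3

3


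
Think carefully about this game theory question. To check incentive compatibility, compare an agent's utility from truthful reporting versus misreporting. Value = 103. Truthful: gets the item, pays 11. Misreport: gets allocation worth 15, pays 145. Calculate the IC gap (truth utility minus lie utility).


Step 1: U(truth) = value - payment = 103 - 11 = 92
Step 2: U(lie) = allocation - payment = 15 - 145 = -130
Step 3: IC gap = 92 - (-130) = 222

222


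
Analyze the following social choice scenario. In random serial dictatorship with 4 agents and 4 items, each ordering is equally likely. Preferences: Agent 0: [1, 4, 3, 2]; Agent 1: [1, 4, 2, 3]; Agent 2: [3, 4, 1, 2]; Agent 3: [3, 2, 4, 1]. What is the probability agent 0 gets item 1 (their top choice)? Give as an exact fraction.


Step 1: Agent 0 wants item 1
Step 2: There are 24 possible orderings of agents
Step 3: In 12 orderings, agent 0 gets item 1
Step 4: Probability = 12/24 = 1/2

1/2


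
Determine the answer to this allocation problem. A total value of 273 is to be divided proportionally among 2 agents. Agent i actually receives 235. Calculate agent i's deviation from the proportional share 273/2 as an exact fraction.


Step 1: Proportional share = 273/2
Step 2: Agent's actual allocation = 235
Step 3: Excess = 235 - 273/2 = 197/2

197/2


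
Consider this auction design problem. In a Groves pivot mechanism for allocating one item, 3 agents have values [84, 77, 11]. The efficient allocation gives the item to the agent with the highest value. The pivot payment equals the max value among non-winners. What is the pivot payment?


Step 1: The efficient winner is agent 0 with value 84
Step 2: Other agents' values: [77, 11]
Step 3: Pivot payment = max(others) = 77
Step 4: The winner pays 77

77


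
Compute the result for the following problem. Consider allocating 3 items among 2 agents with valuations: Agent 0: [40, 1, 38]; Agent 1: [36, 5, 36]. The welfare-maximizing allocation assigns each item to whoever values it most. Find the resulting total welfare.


Step 1: For each item, find the maximum value among all agents.
Step 2: Item 0 -> Agent 0 (value 40)
Step 3: Item 1 -> Agent 1 (value 5)
Step 4: Item 2 -> Agent 0 (value 38)
Step 5: Total welfare = 40 + 5 + 38 = 83

83


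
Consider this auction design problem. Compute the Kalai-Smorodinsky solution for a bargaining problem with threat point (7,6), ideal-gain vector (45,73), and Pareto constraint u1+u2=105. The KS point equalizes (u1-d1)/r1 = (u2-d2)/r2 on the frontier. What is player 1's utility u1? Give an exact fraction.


Step 1: At the KS point, (u1-d1)/r1 = (u2-d2)/r2 = t and u1+u2 = 105
Step 2: u1 = d1 + r1*t and u2 = d2 + r2*t, so (d1 + r1*t) + (d2 + r2*t) = 105
Step 3: t = (105 - 7 - 6)/(45 + 73) = 92/118 = 46/59
Step 4: u1 = d1 + r1*t = 7 + 45 * 46/59 = 2483/59
Step 5: (Check: u2 = d2 + r2*t = 3712/59; u1+u2 = 2483/59 + 3712/59 = 105, on the frontier.)

2483/59


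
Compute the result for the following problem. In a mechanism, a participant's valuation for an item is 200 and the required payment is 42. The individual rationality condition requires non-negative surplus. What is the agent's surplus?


Step 1: Surplus = value - payment = 200 - 42 = 158
Step 2: IR is satisfied (surplus >= 0)

158


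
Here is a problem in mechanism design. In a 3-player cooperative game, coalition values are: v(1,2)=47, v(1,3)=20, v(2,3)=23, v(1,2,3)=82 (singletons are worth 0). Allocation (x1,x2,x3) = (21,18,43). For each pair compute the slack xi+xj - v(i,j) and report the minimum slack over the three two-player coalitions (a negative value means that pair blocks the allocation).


Step 1: Slack for coalition (1,2): x1+x2 - v12 = 39 - 47 = -8
Step 2: Slack for coalition (1,3): x1+x3 - v13 = 64 - 20 = 44
Step 3: Slack for coalition (2,3): x2+x3 - v23 = 61 - 23 = 38
Step 4: Minimum slack = min(-8, 44, 38) = -8, attained by (1,2); coalition (1,2) can block (slack < 0), so the allocation is not in the core

-8


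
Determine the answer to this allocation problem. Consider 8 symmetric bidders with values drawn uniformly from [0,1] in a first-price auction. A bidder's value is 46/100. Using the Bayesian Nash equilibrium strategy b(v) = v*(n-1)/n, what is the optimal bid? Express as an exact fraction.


Step 1: The symmetric BNE bidding function is b(v) = v * (n-1) / n
Step 2: Substitute v = 23/50 and n = 8
Step 3: b = 23/50 * 7/8
Step 4: b = 161/400

161/400


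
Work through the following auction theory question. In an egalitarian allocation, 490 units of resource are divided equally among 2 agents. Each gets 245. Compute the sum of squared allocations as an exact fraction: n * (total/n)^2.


Step 1: Each agent's share = 490/2 = 245
Step 2: Square of each share = (245)^2 = 60025
Step 3: Sum of squares = 2 * 60025 = 120050

120050


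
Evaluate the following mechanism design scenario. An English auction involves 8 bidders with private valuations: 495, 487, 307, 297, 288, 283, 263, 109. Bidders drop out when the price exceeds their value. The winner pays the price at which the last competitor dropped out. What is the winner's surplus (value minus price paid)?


Step 1: Identify the highest value: 495
Step 2: Identify the second-highest value: 487
Step 3: The final price = second-highest value = 487
Step 4: Surplus = 495 - 487 = 8

8
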